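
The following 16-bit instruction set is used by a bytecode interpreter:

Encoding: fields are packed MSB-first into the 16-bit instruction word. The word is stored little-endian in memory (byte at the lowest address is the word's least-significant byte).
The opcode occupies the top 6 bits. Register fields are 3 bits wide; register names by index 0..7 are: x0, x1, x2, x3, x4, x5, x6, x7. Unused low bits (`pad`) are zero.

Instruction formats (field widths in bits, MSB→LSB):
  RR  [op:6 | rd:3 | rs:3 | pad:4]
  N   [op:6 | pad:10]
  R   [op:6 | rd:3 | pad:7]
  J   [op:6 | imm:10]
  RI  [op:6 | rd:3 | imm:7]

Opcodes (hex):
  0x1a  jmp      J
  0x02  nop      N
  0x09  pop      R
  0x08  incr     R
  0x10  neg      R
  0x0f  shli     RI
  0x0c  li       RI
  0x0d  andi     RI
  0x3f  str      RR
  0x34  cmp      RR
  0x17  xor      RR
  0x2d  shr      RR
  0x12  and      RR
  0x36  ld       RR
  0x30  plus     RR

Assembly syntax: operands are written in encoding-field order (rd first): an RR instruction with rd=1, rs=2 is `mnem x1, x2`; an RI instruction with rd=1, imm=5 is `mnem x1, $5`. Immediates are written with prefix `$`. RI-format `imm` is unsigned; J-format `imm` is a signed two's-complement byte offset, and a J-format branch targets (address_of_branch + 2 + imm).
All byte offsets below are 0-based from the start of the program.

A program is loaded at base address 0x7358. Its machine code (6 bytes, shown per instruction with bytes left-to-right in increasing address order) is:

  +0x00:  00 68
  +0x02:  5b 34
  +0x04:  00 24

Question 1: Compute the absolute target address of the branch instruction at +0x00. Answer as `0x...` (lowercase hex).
[00] 00 68 → 0x6800
  op=0x6800>>10=0x1a ⇒ jmp (J)
  [9:0] imm=0 = $0
  target = base 0x7358 + off 0x00 + 2 + imm 0 = 0x735a

0x735a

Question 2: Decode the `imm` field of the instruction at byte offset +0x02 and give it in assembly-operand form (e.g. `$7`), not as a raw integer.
@+02  little-endian(5b 34) = 0x345b
  top 6b → 0xd → andi [RI]
  rd@[9:7]=0x0 ⇒ x0
  imm@[6:0]=0x5b ⇒ $91

$91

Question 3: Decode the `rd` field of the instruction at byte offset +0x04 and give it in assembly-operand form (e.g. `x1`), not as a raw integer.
x0

[04] 00 24 → 0x2400
  op=0x2400>>10=0x9 ⇒ pop (R)
  rd@[9:7]=0x0 ⇒ x0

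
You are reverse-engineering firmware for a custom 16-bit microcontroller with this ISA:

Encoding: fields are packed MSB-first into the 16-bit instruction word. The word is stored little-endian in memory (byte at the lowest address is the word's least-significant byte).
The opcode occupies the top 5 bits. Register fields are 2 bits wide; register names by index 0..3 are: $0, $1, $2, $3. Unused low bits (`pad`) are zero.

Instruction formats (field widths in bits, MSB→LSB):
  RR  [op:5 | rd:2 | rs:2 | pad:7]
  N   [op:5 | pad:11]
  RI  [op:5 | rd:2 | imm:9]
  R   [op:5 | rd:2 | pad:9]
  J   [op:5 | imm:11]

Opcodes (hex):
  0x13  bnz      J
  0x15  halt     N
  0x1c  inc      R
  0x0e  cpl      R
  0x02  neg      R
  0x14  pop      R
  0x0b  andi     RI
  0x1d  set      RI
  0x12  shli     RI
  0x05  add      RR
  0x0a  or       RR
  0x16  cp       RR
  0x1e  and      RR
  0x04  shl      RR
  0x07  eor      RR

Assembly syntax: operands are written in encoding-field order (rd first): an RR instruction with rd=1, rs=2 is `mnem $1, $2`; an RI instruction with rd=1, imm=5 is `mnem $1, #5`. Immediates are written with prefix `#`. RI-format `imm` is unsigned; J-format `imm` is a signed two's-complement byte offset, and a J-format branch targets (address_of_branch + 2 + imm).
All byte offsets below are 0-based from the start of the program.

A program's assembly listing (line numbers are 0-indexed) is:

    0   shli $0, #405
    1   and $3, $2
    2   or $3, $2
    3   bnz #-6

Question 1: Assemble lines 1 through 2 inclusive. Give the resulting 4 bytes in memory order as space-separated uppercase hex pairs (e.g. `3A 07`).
00 F7 00 57

line 1 (and): pack op=0x1e:5|rd=3:2|rs=2:2|pad=0:7 = 0xf700; little→ 00 f7
line 2 (or): pack op=0xa:5|rd=3:2|rs=2:2|pad=0:7 = 0x5700; little→ 00 57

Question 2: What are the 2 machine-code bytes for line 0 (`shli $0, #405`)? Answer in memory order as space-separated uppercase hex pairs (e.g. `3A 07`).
0. shli fields op=0x12:5|rd=0:2|imm=405:9 → word 9195h → 95 91

95 91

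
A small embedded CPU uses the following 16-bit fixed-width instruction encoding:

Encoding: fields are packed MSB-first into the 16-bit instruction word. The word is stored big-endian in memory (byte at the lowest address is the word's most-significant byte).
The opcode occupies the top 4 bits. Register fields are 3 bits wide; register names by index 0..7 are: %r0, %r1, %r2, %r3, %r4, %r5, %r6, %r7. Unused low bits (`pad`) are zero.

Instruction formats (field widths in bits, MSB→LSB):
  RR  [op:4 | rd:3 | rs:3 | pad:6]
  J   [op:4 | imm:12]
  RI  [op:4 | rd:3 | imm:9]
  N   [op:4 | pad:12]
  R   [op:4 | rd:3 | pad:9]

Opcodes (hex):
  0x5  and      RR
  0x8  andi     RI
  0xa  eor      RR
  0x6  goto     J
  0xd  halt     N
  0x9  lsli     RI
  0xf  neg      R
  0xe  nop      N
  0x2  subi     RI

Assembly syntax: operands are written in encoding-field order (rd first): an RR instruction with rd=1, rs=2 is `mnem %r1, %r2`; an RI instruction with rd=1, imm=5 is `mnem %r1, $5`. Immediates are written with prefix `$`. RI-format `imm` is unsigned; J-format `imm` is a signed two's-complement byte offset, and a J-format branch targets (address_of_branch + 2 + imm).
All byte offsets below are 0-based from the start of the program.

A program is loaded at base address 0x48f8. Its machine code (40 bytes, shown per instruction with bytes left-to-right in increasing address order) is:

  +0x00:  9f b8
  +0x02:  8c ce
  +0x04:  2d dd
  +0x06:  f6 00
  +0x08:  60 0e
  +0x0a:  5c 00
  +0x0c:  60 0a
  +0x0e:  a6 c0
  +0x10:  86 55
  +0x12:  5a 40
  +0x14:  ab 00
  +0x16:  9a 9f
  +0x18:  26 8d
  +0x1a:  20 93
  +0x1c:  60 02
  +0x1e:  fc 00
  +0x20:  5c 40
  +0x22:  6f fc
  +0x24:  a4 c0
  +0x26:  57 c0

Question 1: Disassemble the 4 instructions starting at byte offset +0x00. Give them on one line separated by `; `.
lsli %r7, $440; andi %r6, $206; subi %r6, $477; neg %r3

@+00  big-endian(9f b8) = 0x9fb8
  top 4b → 0x9 → lsli [RI]
  rd@[11:9]=0x7 ⇒ %r7
  imm@[8:0]=0x1b8 ⇒ $440
@+02  big-endian(8c ce) = 0x8cce
  top 4b → 0x8 → andi [RI]
  rd@[11:9]=0x6 ⇒ %r6
  imm@[8:0]=0xce ⇒ $206
@+04  big-endian(2d dd) = 0x2ddd
  top 4b → 0x2 → subi [RI]
  rd@[11:9]=0x6 ⇒ %r6
  imm@[8:0]=0x1dd ⇒ $477
@+06  big-endian(f6 00) = 0xf600
  top 4b → 0xf → neg [R]
  rd@[11:9]=0x3 ⇒ %r3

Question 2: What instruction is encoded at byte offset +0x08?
[08] 60 0e → 0x600e
  op=0x600e>>12=0x6 ⇒ goto (J)
  imm@[11:0]=0xe ⇒ $14

goto $14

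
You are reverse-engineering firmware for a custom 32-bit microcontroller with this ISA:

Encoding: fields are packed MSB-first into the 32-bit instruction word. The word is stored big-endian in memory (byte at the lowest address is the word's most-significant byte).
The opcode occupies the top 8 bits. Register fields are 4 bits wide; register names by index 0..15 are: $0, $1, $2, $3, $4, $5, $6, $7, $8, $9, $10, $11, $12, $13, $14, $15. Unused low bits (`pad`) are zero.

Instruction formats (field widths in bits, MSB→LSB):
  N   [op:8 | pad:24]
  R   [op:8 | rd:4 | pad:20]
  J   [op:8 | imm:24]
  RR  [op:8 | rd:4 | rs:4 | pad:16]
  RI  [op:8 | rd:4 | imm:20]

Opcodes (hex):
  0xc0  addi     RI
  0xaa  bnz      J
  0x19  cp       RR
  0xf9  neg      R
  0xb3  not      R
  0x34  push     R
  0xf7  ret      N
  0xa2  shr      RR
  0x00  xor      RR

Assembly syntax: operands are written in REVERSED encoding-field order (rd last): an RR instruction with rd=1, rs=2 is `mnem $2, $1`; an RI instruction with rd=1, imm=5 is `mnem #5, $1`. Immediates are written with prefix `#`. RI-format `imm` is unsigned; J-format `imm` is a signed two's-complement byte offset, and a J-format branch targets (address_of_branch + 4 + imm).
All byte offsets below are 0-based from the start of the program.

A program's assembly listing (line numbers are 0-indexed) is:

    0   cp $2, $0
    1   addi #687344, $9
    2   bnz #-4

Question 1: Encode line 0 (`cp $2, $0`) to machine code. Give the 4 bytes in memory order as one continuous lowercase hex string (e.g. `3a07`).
line 0 (cp): pack op=0x19:8|rd=0:4|rs=2:4|pad=0:16 = 0x19020000; big→ 19 02 00 00

19020000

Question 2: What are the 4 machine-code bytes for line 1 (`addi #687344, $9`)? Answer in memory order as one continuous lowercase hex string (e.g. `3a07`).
c09a7cf0

line 1 (addi): pack op=0xc0:8|rd=9:4|imm=687344:20 = 0xc09a7cf0; big→ c0 9a 7c f0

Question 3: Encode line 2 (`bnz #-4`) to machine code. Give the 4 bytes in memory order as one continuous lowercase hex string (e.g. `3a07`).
aafffffc

2. bnz fields op=0xaa:8|imm=-4:24 → word aafffffch → aa ff ff fc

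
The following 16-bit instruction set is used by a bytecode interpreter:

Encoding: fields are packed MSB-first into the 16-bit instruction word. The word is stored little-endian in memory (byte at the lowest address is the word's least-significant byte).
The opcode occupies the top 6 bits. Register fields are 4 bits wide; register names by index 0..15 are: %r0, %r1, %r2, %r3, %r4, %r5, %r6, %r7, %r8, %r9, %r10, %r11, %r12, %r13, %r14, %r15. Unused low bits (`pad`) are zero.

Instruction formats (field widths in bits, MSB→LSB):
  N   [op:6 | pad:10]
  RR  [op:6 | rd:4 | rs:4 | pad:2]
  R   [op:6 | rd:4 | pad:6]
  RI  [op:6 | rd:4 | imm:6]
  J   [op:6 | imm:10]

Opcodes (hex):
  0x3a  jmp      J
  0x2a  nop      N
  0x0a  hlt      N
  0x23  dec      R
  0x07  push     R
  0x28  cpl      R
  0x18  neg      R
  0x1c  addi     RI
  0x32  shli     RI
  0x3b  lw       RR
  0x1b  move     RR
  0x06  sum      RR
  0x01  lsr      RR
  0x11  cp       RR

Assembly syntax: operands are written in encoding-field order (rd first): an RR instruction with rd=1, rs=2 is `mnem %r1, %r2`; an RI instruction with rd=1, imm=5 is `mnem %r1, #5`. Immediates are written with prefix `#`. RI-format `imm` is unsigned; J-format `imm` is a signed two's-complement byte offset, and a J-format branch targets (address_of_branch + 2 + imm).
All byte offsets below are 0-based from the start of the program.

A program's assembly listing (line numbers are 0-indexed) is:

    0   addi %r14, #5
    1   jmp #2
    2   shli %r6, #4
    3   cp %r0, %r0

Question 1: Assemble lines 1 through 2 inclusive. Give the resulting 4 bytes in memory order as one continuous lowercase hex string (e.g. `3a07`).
line 1 (jmp): pack op=0x3a:6|imm=2:10 = 0xe802; little→ 02 e8
line 2 (shli): pack op=0x32:6|rd=6:4|imm=4:6 = 0xc984; little→ 84 c9

02e884c9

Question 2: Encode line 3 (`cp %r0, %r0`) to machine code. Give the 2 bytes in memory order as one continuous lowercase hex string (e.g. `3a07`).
0044

3. cp fields op=0x11:6|rd=0:4|rs=0:4|pad=0:2 → word 4400h → 00 44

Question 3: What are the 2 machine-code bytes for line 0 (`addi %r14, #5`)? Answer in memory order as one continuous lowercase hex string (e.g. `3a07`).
line 0 (addi): pack op=0x1c:6|rd=14:4|imm=5:6 = 0x7385; little→ 85 73

8573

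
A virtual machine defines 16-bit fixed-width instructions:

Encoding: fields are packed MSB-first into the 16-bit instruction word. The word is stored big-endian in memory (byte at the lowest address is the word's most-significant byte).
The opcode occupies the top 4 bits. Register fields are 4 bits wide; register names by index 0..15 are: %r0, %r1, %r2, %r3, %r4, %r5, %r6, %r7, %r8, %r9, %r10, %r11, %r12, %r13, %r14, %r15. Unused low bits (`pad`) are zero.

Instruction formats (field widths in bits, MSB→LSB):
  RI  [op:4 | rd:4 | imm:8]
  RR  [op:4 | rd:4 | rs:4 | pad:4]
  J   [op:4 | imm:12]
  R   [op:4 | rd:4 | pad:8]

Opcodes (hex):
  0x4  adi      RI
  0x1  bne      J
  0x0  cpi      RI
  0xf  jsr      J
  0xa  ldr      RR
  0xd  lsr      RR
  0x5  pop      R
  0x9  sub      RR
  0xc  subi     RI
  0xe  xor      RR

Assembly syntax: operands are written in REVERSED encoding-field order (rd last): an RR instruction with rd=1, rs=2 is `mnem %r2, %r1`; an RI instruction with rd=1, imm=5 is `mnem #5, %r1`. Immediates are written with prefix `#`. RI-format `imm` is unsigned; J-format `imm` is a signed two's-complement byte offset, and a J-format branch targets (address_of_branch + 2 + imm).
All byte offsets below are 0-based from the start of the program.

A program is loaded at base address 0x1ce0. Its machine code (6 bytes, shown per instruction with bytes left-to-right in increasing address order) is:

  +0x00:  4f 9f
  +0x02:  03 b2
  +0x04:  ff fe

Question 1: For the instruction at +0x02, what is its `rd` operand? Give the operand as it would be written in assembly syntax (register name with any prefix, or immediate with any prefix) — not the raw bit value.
+0x02: 03 b2 ⇒ word 0x03b2 (big)
  top 4b → 0x0 → cpi [RI]
  [11:8] rd=3 = %r3
  [7:0] imm=178 = #178

%r3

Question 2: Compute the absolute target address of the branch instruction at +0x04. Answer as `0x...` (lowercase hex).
@+04  big-endian(ff fe) = 0xfffe
  top 4b → 0xf → jsr [J]
  imm@[11:0]=0xffe (s12→-2) ⇒ #-2
  target = base 0x1ce0 + off 0x04 + 2 + imm -2 = 0x1ce4

0x1ce4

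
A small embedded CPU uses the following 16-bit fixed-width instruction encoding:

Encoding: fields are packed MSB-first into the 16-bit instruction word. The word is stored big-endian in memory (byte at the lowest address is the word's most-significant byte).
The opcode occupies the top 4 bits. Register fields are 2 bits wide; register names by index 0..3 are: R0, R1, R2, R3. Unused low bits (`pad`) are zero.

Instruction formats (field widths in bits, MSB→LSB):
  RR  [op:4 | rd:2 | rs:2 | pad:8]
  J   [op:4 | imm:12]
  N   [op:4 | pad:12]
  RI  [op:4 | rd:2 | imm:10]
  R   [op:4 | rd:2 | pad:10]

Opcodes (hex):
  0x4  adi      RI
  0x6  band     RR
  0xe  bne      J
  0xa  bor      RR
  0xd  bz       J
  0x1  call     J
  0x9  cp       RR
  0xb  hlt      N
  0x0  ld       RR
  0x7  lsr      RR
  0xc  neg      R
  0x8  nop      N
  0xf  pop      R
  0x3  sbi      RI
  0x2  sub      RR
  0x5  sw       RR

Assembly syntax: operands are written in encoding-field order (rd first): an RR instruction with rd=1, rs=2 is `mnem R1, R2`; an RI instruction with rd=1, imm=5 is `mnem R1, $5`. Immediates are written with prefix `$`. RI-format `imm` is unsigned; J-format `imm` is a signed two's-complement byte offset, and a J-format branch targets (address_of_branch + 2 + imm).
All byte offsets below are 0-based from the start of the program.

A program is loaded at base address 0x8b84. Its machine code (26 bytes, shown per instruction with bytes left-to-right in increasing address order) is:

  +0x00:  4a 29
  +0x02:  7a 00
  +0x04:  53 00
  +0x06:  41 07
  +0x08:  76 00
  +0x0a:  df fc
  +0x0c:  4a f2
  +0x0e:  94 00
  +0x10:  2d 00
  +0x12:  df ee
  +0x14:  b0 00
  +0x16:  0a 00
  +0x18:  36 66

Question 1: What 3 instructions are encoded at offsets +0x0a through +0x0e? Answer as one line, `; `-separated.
bz $-4; adi R2, $754; cp R1, R0

@+0a  big-endian(df fc) = 0xdffc
  opcode bits[15:12]=0xd: bz/J
  imm: (w>>0)&0xfff=0xffc (s12→-4) → $-4
@+0c  big-endian(4a f2) = 0x4af2
  opcode bits[15:12]=0x4: adi/RI
  rd: (w>>10)&0x3=0x2 → R2
  imm: (w>>0)&0x3ff=0x2f2 → $754
@+0e  big-endian(94 00) = 0x9400
  opcode bits[15:12]=0x9: cp/RR
  rd: (w>>10)&0x3=0x1 → R1
  rs: (w>>8)&0x3=0x0 → R0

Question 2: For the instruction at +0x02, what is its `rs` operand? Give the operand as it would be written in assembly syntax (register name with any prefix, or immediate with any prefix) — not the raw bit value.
@+02  big-endian(7a 00) = 0x7a00
  opcode bits[15:12]=0x7: lsr/RR
  [11:10] rd=2 = R2
  [9:8] rs=2 = R2

R2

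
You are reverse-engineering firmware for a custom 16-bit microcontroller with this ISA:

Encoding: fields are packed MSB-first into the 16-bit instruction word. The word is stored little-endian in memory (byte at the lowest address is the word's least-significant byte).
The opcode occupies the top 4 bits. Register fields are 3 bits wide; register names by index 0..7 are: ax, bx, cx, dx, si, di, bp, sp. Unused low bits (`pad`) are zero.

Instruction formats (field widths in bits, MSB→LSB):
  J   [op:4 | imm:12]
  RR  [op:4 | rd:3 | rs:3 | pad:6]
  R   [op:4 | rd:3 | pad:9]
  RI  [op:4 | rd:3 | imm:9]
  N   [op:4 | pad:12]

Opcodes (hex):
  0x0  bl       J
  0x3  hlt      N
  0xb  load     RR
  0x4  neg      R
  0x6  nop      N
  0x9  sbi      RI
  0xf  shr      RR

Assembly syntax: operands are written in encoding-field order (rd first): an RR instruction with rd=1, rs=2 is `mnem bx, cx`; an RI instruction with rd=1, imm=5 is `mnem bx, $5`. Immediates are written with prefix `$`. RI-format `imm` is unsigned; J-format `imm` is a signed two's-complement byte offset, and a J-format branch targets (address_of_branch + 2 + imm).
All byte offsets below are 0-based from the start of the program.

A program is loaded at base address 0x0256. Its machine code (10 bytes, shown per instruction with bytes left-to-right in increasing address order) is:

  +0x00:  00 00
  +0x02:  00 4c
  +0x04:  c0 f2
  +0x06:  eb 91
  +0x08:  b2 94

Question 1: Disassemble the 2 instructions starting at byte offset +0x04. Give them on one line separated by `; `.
shr bx, dx; sbi ax, $491

@+04  little-endian(c0 f2) = 0xf2c0
  top 4b → 0xf → shr [RR]
  rd@[11:9]=0x1 ⇒ bx
  rs@[8:6]=0x3 ⇒ dx
@+06  little-endian(eb 91) = 0x91eb
  top 4b → 0x9 → sbi [RI]
  rd@[11:9]=0x0 ⇒ ax
  imm@[8:0]=0x1eb ⇒ $491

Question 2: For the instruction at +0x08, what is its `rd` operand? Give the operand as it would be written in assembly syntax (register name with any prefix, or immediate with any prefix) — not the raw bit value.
cx

[08] b2 94 → 0x94b2
  opcode bits[15:12]=0x9: sbi/RI
  rd: (w>>9)&0x7=0x2 → cx
  imm: (w>>0)&0x1ff=0xb2 → $178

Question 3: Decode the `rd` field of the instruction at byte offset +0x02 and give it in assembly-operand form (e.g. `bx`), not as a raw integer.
bp

[02] 00 4c → 0x4c00
  top 4b → 0x4 → neg [R]
  rd@[11:9]=0x6 ⇒ bp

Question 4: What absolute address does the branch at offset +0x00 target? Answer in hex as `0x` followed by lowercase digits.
0x0258

@+00  little-endian(00 00) = 0x0000
  op=0x0000>>12=0x0 ⇒ bl (J)
  imm: (w>>0)&0xfff=0x0 → $0
  target = base 0x0256 + off 0x00 + 2 + imm 0 = 0x0258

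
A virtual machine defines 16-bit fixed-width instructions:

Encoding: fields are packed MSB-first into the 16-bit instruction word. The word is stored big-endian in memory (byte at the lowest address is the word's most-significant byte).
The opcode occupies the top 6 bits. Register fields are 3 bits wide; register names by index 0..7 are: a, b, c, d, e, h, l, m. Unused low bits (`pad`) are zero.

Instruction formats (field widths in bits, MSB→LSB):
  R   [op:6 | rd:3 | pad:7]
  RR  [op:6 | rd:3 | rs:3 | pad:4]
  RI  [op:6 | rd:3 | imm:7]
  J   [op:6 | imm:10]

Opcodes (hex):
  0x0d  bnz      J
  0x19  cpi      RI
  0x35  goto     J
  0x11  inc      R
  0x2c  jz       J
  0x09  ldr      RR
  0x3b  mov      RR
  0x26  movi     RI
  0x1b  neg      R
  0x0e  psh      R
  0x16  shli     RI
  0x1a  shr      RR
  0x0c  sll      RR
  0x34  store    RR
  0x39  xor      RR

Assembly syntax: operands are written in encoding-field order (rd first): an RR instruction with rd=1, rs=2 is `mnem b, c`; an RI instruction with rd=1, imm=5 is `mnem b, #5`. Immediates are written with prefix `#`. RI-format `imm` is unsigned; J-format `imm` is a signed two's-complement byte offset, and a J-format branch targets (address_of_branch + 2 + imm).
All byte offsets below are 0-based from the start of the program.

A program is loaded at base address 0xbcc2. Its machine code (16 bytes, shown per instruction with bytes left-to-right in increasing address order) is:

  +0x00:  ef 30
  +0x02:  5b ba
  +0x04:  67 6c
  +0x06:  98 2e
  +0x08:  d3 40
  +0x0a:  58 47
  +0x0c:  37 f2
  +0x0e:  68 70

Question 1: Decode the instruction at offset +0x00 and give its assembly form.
[00] ef 30 → 0xef30
  opcode bits[15:10]=0x3b: mov/RR
  [9:7] rd=6 = l
  [6:4] rs=3 = d

mov l, d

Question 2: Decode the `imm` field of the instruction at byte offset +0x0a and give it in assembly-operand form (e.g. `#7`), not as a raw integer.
[0a] 58 47 → 0x5847
  op=0x5847>>10=0x16 ⇒ shli (RI)
  rd: (w>>7)&0x7=0x0 → a
  imm: (w>>0)&0x7f=0x47 → #71

#71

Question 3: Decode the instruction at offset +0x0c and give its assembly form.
off 0x0c: read 37 f2 as big → 0x37f2
  top 6b → 0xd → bnz [J]
  imm: (w>>0)&0x3ff=0x3f2 (s10→-14) → #-14

bnz #-14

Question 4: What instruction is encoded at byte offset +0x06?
movi a, #46

@+06  big-endian(98 2e) = 0x982e
  top 6b → 0x26 → movi [RI]
  rd: (w>>7)&0x7=0x0 → a
  imm: (w>>0)&0x7f=0x2e → #46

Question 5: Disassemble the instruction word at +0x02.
shli m, #58

[02] 5b ba → 0x5bba
  opcode bits[15:10]=0x16: shli/RI
  [9:7] rd=7 = m
  [6:0] imm=58 = #58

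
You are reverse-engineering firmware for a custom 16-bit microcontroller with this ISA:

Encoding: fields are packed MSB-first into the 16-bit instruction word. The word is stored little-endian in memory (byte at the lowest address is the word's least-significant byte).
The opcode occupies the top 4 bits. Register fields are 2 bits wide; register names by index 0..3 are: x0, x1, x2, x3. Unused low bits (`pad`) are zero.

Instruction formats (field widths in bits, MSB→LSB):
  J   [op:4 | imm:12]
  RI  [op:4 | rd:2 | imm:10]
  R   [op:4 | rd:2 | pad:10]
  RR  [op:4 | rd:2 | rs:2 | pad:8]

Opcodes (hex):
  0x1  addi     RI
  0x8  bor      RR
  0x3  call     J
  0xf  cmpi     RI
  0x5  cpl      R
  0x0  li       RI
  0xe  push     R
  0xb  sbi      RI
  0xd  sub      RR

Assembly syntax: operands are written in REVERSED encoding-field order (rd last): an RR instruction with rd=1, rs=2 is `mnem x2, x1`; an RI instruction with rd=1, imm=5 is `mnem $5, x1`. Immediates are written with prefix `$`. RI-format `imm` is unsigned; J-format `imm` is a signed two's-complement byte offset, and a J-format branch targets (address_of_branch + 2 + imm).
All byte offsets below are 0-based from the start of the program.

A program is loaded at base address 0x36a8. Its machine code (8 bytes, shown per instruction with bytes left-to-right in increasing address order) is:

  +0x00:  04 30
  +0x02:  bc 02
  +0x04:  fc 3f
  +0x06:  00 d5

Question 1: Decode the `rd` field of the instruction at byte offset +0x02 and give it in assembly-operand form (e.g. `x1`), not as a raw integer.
[02] bc 02 → 0x02bc
  top 4b → 0x0 → li [RI]
  [11:10] rd=0 = x0
  [9:0] imm=700 = $700

x0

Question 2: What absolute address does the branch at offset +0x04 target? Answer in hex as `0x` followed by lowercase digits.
0x36aa

@+04  little-endian(fc 3f) = 0x3ffc
  op=0x3ffc>>12=0x3 ⇒ call (J)
  imm@[11:0]=0xffc (s12→-4) ⇒ $-4
  target = base 0x36a8 + off 0x04 + 2 + imm -4 = 0x36aa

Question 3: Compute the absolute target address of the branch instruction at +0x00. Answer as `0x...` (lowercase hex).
+0x00: 04 30 ⇒ word 0x3004 (little)
  op=0x3004>>12=0x3 ⇒ call (J)
  imm@[11:0]=0x4 ⇒ $4
  target = base 0x36a8 + off 0x00 + 2 + imm 4 = 0x36ae

0x36ae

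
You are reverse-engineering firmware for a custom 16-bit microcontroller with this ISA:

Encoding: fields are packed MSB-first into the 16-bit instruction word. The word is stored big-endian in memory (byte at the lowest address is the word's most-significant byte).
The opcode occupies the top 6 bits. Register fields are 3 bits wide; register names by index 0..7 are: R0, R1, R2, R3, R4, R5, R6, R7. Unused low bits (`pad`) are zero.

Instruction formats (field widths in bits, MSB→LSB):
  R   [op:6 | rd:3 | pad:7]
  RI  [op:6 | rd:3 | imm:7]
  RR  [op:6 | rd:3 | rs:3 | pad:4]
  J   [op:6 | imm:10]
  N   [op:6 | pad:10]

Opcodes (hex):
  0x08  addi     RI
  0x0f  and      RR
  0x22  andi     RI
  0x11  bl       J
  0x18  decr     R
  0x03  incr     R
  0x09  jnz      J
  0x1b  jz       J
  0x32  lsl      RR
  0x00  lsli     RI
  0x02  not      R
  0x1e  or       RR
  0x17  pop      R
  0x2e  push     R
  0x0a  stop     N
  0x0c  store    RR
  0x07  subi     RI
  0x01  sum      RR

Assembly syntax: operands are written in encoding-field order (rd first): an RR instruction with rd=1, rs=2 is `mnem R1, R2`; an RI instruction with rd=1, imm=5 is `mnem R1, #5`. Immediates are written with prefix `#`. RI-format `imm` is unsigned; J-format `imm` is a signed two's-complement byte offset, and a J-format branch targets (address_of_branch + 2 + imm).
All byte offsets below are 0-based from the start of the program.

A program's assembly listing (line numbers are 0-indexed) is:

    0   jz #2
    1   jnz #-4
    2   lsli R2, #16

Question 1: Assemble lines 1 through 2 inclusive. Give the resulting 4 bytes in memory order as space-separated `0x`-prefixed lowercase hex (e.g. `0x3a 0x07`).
L1: jnz op=0x9:6|imm=-4:10 ⇒ 0x27fc ⇒ big 27 fc
L2: lsli op=0x0:6|rd=2:3|imm=16:7 ⇒ 0x0110 ⇒ big 01 10

0x27 0xfc 0x01 0x10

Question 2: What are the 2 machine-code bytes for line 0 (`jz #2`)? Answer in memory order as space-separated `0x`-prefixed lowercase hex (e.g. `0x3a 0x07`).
line 0 (jz): pack op=0x1b:6|imm=2:10 = 0x6c02; big→ 6c 02

0x6c 0x02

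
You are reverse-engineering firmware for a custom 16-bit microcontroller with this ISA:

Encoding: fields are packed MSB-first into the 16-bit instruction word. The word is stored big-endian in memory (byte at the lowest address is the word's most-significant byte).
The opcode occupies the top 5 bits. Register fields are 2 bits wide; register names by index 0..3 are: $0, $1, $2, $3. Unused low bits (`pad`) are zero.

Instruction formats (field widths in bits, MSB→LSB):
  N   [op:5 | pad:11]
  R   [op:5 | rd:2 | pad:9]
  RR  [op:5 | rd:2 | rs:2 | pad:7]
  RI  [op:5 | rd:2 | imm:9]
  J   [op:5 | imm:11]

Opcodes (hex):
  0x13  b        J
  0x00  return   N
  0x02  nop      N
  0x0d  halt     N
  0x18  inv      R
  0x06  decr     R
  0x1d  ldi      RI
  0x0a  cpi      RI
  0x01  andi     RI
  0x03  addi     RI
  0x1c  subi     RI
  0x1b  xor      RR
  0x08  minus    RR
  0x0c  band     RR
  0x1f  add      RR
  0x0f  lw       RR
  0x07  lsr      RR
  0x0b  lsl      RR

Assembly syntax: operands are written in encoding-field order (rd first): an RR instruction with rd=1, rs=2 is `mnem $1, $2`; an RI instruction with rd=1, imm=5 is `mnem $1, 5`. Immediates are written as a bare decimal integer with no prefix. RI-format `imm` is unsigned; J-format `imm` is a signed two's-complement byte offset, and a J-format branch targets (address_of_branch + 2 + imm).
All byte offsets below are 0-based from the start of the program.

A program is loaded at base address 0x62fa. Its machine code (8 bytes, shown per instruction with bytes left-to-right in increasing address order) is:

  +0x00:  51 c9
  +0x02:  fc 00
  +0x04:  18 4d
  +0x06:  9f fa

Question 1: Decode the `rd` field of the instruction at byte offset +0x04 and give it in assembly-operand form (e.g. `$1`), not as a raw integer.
@+04  big-endian(18 4d) = 0x184d
  top 5b → 0x3 → addi [RI]
  [10:9] rd=0 = $0
  [8:0] imm=77 = 77

$0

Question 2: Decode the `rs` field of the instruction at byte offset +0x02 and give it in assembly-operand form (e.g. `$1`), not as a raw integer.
$0

off 0x02: read fc 00 as big → 0xfc00
  opcode bits[15:11]=0x1f: add/RR
  [10:9] rd=2 = $2
  [8:7] rs=0 = $0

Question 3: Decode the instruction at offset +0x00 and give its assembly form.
+0x00: 51 c9 ⇒ word 0x51c9 (big)
  op=0x51c9>>11=0xa ⇒ cpi (RI)
  [10:9] rd=0 = $0
  [8:0] imm=457 = 457

cpi $0, 457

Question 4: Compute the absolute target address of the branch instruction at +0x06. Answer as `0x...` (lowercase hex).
off 0x06: read 9f fa as big → 0x9ffa
  opcode bits[15:11]=0x13: b/J
  [10:0] imm=2042 (s11→-6) = -6
  target = base 0x62fa + off 0x06 + 2 + imm -6 = 0x62fc

0x62fc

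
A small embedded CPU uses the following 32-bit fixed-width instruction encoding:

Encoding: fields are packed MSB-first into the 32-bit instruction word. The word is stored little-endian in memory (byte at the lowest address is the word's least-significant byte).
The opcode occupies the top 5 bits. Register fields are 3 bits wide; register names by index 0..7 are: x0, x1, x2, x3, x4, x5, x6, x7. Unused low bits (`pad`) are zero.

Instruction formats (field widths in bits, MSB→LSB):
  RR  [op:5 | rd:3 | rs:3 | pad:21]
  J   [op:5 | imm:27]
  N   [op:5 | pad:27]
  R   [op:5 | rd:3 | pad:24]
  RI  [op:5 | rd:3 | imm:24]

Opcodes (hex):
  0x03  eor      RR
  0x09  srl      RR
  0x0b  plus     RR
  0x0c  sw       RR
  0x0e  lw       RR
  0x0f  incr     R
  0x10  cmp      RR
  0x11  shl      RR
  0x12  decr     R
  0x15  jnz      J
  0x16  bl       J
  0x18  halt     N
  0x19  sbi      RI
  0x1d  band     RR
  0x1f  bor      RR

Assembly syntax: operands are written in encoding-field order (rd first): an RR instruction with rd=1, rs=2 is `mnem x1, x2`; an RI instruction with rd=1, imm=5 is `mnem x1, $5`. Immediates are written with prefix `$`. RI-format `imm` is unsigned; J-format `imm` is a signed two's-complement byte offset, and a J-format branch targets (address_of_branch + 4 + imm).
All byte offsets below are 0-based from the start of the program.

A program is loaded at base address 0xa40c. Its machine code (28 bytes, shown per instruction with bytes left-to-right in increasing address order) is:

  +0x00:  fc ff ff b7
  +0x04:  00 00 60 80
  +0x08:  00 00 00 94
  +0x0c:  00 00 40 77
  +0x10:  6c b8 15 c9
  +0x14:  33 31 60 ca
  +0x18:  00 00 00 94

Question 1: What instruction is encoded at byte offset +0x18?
decr x4

[18] 00 00 00 94 → 0x94000000
  opcode bits[31:27]=0x12: decr/R
  [26:24] rd=4 = x4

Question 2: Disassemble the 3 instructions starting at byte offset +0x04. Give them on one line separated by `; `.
cmp x0, x3; decr x4; lw x7, x2

[04] 00 00 60 80 → 0x80600000
  opcode bits[31:27]=0x10: cmp/RR
  rd@[26:24]=0x0 ⇒ x0
  rs@[23:21]=0x3 ⇒ x3
[08] 00 00 00 94 → 0x94000000
  opcode bits[31:27]=0x12: decr/R
  rd@[26:24]=0x4 ⇒ x4
[0c] 00 00 40 77 → 0x77400000
  opcode bits[31:27]=0xe: lw/RR
  rd@[26:24]=0x7 ⇒ x7
  rs@[23:21]=0x2 ⇒ x2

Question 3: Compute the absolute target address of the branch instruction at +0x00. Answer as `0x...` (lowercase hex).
0xa40c

@+00  little-endian(fc ff ff b7) = 0xb7fffffc
  op=0xb7fffffc>>27=0x16 ⇒ bl (J)
  imm: (w>>0)&0x7ffffff=0x7fffffc (s27→-4) → $-4
  target = base 0xa40c + off 0x00 + 4 + imm -4 = 0xa40c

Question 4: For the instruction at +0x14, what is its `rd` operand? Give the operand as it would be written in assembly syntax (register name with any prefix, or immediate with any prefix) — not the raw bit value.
off 0x14: read 33 31 60 ca as little → 0xca603133
  op=0xca603133>>27=0x19 ⇒ sbi (RI)
  rd@[26:24]=0x2 ⇒ x2
  imm@[23:0]=0x603133 ⇒ $6304051

x2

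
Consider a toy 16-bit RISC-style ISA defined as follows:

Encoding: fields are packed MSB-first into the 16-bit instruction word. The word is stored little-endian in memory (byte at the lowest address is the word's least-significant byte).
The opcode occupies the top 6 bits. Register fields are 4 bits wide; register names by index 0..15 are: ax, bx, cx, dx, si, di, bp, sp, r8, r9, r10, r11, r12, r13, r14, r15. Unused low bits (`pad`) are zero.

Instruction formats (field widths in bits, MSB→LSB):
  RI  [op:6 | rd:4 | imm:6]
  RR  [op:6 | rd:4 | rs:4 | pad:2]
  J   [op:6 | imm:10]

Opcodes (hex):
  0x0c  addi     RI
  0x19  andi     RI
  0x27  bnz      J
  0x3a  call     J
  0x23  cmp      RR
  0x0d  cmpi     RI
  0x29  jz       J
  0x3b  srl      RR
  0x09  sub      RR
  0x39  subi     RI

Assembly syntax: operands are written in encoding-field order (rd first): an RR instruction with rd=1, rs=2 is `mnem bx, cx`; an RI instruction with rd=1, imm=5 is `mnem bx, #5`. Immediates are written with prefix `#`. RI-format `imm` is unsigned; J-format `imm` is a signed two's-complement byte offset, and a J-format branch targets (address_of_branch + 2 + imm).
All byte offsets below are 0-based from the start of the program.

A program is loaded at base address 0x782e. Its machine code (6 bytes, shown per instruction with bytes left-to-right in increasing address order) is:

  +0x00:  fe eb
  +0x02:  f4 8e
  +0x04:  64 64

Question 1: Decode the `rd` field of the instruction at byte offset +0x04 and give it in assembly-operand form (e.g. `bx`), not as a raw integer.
bx

off 0x04: read 64 64 as little → 0x6464
  op=0x6464>>10=0x19 ⇒ andi (RI)
  rd@[9:6]=0x1 ⇒ bx
  imm@[5:0]=0x24 ⇒ #36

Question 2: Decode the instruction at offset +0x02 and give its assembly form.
+0x02: f4 8e ⇒ word 0x8ef4 (little)
  op=0x8ef4>>10=0x23 ⇒ cmp (RR)
  rd: (w>>6)&0xf=0xb → r11
  rs: (w>>2)&0xf=0xd → r13

cmp r11, r13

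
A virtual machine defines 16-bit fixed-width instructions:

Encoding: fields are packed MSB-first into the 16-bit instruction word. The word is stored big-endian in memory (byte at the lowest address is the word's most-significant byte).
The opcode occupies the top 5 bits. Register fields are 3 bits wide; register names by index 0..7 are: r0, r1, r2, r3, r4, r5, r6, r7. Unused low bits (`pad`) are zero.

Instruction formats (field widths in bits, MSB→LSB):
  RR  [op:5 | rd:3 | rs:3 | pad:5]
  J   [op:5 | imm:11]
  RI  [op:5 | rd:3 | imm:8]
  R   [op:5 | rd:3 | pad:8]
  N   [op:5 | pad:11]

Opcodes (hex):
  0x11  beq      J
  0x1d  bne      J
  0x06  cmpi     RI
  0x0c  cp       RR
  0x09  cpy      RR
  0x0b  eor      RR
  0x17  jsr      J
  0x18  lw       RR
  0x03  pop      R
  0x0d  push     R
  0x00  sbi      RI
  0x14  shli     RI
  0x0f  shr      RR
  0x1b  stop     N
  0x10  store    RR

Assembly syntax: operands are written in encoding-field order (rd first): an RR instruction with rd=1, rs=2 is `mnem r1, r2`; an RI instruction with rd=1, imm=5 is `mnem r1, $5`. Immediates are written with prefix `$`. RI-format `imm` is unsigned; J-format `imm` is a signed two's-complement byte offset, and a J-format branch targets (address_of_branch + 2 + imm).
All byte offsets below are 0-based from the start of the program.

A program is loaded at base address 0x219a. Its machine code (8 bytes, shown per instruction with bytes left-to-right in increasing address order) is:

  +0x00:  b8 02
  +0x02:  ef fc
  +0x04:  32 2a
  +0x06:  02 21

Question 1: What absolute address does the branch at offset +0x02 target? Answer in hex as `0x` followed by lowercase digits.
0x219a

+0x02: ef fc ⇒ word 0xeffc (big)
  opcode bits[15:11]=0x1d: bne/J
  imm@[10:0]=0x7fc (s11→-4) ⇒ $-4
  target = base 0x219a + off 0x02 + 2 + imm -4 = 0x219a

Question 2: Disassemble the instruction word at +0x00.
jsr $2

off 0x00: read b8 02 as big → 0xb802
  op=0xb802>>11=0x17 ⇒ jsr (J)
  imm: (w>>0)&0x7ff=0x2 → $2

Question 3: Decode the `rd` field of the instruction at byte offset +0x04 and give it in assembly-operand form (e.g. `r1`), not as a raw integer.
off 0x04: read 32 2a as big → 0x322a
  op=0x322a>>11=0x6 ⇒ cmpi (RI)
  [10:8] rd=2 = r2
  [7:0] imm=42 = $42

r2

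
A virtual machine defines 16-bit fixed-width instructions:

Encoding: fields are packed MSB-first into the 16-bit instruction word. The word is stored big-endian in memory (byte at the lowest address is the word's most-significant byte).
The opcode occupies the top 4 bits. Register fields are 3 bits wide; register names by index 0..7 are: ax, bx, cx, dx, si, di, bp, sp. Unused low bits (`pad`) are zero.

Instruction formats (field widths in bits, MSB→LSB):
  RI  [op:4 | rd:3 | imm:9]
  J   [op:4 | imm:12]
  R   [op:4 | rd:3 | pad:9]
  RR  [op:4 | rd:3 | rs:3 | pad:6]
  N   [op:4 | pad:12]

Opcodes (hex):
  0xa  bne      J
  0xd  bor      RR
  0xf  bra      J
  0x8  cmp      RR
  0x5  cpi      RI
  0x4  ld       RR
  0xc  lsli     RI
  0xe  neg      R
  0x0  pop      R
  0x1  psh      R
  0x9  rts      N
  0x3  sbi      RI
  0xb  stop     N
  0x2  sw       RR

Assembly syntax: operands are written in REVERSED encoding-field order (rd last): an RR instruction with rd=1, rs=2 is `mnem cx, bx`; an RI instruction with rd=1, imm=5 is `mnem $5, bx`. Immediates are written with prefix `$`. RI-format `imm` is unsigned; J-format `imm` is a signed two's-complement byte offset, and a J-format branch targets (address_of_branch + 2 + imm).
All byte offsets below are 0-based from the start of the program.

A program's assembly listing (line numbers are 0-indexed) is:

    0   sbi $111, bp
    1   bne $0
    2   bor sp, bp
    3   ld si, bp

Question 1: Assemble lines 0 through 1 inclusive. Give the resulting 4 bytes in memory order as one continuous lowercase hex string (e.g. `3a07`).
3c6fa000

0. sbi fields op=0x3:4|rd=6:3|imm=111:9 → word 3c6fh → 3c 6f
1. bne fields op=0xa:4|imm=0:12 → word a000h → a0 00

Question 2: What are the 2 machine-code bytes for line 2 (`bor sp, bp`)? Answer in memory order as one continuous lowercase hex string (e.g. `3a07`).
ddc0

2. bor fields op=0xd:4|rd=6:3|rs=7:3|pad=0:6 → word ddc0h → dd c0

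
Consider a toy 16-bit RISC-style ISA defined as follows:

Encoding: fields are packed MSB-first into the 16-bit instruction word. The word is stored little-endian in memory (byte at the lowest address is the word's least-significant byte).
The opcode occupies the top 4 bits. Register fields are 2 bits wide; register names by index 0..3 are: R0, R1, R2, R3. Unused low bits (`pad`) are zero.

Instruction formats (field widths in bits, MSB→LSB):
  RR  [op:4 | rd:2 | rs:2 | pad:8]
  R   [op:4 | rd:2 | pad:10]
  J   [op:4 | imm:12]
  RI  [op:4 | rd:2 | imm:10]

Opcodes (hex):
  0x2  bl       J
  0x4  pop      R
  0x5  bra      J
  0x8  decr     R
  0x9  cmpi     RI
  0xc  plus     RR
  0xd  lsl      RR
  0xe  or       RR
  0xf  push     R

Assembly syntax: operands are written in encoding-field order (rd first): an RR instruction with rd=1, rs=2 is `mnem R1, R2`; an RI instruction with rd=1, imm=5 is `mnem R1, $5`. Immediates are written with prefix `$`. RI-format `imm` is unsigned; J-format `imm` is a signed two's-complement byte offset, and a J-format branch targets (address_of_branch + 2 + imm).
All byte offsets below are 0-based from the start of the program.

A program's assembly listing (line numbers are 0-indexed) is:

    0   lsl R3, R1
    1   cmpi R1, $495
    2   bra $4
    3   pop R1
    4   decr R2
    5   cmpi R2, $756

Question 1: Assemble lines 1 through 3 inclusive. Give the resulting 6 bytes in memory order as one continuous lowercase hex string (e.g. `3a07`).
1. cmpi fields op=0x9:4|rd=1:2|imm=495:10 → word 95efh → ef 95
2. bra fields op=0x5:4|imm=4:12 → word 5004h → 04 50
3. pop fields op=0x4:4|rd=1:2|pad=0:10 → word 4400h → 00 44

ef9504500044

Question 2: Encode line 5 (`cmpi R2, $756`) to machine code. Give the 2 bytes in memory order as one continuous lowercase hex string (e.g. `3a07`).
f49a

line 5 (cmpi): pack op=0x9:4|rd=2:2|imm=756:10 = 0x9af4; little→ f4 9a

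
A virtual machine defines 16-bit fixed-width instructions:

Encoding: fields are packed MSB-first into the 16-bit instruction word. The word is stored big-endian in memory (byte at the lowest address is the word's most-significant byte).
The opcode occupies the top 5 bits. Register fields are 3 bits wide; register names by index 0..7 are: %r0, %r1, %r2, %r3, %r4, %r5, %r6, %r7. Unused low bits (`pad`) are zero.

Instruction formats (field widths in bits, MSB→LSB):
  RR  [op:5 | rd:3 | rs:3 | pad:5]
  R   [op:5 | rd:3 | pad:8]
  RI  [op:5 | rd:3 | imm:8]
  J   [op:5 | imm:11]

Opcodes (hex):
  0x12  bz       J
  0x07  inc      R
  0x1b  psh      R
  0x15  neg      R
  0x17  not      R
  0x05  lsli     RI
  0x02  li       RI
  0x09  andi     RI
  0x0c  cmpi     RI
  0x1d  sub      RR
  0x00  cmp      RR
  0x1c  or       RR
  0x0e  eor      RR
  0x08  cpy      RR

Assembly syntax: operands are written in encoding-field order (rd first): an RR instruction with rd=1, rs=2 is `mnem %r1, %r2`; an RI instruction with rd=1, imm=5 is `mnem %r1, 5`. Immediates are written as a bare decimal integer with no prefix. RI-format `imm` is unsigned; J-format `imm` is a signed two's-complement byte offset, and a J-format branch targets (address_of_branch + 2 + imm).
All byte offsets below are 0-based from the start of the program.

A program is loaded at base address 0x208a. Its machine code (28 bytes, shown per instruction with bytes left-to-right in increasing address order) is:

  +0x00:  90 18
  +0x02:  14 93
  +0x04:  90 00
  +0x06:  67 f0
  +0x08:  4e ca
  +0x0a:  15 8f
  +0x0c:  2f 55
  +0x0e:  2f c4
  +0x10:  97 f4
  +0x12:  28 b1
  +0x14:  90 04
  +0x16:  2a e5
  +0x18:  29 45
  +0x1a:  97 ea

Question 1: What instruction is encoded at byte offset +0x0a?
li %r5, 143

+0x0a: 15 8f ⇒ word 0x158f (big)
  top 5b → 0x2 → li [RI]
  [10:8] rd=5 = %r5
  [7:0] imm=143 = 143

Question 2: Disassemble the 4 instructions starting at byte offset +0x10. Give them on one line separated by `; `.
bz -12; lsli %r0, 177; bz 4; lsli %r2, 229

off 0x10: read 97 f4 as big → 0x97f4
  top 5b → 0x12 → bz [J]
  [10:0] imm=2036 (s11→-12) = -12
off 0x12: read 28 b1 as big → 0x28b1
  top 5b → 0x5 → lsli [RI]
  [10:8] rd=0 = %r0
  [7:0] imm=177 = 177
off 0x14: read 90 04 as big → 0x9004
  top 5b → 0x12 → bz [J]
  [10:0] imm=4 = 4
off 0x16: read 2a e5 as big → 0x2ae5
  top 5b → 0x5 → lsli [RI]
  [10:8] rd=2 = %r2
  [7:0] imm=229 = 229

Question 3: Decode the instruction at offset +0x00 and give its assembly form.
bz 24

+0x00: 90 18 ⇒ word 0x9018 (big)
  op=0x9018>>11=0x12 ⇒ bz (J)
  [10:0] imm=24 = 24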